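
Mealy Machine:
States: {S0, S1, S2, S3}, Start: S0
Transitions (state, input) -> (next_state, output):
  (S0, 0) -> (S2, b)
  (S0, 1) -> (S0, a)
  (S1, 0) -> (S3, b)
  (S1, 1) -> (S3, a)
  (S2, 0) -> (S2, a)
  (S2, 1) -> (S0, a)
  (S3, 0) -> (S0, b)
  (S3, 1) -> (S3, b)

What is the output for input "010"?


Step-by-step:
  (S0, 0) -> (S2, b)
  (S2, 1) -> (S0, a)
  (S0, 0) -> (S2, b)

"bab"


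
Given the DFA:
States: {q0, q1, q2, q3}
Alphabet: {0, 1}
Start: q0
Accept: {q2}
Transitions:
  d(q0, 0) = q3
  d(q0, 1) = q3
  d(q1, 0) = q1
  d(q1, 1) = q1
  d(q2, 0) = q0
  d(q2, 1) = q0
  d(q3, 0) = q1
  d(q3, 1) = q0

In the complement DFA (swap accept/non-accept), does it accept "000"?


Trace: q0 -> q3 -> q1 -> q1
Final: q1
Original accept: {q2}
Complement: q1 is not in original accept

Yes, complement accepts (original rejects)


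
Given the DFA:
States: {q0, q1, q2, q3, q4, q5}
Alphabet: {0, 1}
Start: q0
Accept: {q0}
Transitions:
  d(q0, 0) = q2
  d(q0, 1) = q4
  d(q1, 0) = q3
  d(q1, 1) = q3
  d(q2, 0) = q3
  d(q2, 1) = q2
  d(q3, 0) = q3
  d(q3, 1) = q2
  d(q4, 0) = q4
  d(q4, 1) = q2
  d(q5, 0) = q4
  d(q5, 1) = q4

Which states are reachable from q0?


BFS from q0:
  layer 0: {q0}
  layer 1: {q2, q4}
  layer 2: {q3}

{q0, q2, q3, q4}


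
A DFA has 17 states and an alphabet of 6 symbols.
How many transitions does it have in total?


Each state has exactly one transition per symbol.
17 * 6 = 102

102


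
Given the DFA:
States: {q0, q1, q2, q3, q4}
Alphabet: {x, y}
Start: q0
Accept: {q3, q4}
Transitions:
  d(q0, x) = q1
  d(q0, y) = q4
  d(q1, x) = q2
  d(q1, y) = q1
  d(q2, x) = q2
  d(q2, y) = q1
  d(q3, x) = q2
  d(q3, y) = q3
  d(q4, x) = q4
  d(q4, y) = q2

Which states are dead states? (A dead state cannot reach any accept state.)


Forward reachability from each state:
  q0 -> reaches accept state q4 (live)
  q1 -> reaches {q1, q2}, no accept state (dead)
  q2 -> reaches {q1, q2}, no accept state (dead)
  q3 -> reaches accept state q3 (live)
  q4 -> reaches accept state q4 (live)

{q1, q2}


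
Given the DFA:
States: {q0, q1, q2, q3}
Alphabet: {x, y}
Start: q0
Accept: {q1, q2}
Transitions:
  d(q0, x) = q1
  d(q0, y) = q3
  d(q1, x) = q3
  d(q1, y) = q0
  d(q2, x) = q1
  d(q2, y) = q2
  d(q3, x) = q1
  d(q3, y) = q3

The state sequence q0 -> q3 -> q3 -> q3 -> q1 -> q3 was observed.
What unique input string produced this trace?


Trace back each transition to find the symbol:
  q0 --[y]--> q3
  q3 --[y]--> q3
  q3 --[y]--> q3
  q3 --[x]--> q1
  q1 --[x]--> q3

"yyyxx"


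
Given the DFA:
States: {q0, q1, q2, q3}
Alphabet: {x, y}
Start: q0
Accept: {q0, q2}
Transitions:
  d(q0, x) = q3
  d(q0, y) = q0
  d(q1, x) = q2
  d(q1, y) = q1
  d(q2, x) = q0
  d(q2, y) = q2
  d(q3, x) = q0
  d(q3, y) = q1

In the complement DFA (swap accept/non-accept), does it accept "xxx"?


Trace: q0 -> q3 -> q0 -> q3
Final: q3
Original accept: {q0, q2}
Complement: q3 is not in original accept

Yes, complement accepts (original rejects)


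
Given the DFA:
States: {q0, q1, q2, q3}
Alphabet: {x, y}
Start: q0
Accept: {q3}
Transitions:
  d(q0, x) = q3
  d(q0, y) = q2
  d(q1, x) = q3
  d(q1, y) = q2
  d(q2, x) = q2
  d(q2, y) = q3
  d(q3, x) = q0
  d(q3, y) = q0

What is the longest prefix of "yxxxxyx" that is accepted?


Run the DFA, marking each prefix where the state is accepting:
  "" -> q0 [reject]
  "y" -> q2 [reject]
  "yx" -> q2 [reject]
  "yxx" -> q2 [reject]
  "yxxx" -> q2 [reject]
  "yxxxx" -> q2 [reject]
  "yxxxxy" -> q3 [accept]
  "yxxxxyx" -> q0 [reject]

"yxxxxy"


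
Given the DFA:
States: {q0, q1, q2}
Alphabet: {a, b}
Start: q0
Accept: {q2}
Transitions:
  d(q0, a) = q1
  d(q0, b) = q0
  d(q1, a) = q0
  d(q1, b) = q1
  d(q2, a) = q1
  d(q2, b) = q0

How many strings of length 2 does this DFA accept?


Enumerating all length-2 strings:
  "aa" -> q0 [reject]
  "ab" -> q1 [reject]
  "ba" -> q1 [reject]
  "bb" -> q0 [reject]

0 out of 4


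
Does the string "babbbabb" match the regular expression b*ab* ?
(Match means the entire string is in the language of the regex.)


|string| = 8; first = 'b'; last = 'b'

No, "babbbabb" does not match b*ab*


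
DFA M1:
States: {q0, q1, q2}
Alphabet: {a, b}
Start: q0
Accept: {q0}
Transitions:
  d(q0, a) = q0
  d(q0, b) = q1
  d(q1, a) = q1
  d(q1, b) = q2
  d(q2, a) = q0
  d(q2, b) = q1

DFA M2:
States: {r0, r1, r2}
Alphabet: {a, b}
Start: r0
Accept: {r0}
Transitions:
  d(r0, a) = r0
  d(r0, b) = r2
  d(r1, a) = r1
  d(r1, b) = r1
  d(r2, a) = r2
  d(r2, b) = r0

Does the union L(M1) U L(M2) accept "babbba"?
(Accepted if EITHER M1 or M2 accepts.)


M1: final=q0 accepted=True
M2: final=r0 accepted=True

Yes, union accepts


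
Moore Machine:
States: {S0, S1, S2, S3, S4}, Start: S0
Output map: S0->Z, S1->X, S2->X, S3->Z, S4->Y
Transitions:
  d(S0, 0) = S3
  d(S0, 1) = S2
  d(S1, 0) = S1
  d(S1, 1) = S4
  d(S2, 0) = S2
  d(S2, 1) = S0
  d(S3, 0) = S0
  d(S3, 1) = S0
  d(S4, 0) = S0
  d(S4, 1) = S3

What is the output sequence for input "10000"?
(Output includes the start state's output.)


Start: S0 (output Z)
  --1--> S2 (output X)
  --0--> S2 (output X)
  --0--> S2 (output X)
  --0--> S2 (output X)
  --0--> S2 (output X)

"ZXXXXX"


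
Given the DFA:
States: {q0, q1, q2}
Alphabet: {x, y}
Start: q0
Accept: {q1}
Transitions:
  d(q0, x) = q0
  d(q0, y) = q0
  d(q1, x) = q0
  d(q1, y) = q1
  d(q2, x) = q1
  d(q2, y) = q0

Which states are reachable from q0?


BFS from q0:
  layer 0: {q0}

{q0}


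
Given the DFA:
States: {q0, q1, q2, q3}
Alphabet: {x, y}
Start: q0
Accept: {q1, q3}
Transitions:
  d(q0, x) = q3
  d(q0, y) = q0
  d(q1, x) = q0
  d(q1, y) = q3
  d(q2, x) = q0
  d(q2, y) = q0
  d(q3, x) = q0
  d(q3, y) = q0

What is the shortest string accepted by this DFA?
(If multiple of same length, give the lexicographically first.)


BFS by string length (lex-first path to each state shown):
  len 0: q0<-""
  len 1: q0<-"y", q3<-"x"
Found accept state at length 1.

"x"


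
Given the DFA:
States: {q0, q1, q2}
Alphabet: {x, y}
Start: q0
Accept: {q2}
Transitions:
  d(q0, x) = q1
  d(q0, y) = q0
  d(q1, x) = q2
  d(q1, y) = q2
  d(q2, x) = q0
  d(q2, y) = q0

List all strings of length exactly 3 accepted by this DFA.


All strings of length 3: 8 total
Accepted: 2

"yxx", "yxy"


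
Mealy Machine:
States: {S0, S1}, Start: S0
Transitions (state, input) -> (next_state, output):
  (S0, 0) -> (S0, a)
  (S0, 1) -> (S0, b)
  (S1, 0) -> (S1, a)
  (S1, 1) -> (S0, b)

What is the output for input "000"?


Step-by-step:
  (S0, 0) -> (S0, a)
  (S0, 0) -> (S0, a)
  (S0, 0) -> (S0, a)

"aaa"


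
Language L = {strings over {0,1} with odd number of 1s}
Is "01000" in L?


count('1') = 1; 1 mod 2 = 1

Yes, "01000" is in L


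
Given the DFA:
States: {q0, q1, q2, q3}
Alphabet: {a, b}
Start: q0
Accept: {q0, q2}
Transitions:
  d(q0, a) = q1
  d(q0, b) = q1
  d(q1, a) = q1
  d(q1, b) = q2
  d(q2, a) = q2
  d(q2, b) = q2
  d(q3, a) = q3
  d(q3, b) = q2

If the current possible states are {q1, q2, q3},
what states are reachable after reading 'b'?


Apply transition on 'b' from each current state:
  d(q1, b) = q2
  d(q2, b) = q2
  d(q3, b) = q2

{q2}


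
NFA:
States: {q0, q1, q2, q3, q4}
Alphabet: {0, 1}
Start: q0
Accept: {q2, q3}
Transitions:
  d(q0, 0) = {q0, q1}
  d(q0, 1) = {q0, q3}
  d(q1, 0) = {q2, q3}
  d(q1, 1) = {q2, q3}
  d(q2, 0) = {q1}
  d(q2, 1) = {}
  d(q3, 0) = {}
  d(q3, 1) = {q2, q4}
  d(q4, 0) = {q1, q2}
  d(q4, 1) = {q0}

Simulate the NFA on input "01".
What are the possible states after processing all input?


Start: {q0}
  --0--> {q0, q1}
  --1--> {q0, q2, q3}

{q0, q2, q3}


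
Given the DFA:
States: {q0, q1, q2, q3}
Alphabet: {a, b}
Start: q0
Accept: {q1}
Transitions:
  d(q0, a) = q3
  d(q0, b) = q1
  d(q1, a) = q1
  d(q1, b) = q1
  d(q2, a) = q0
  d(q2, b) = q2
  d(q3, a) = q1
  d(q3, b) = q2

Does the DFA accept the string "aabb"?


Trace: q0 -> q3 -> q1 -> q1 -> q1
Final state: q1
Accept states: {q1}

Yes, accepted (final state q1 is an accept state)


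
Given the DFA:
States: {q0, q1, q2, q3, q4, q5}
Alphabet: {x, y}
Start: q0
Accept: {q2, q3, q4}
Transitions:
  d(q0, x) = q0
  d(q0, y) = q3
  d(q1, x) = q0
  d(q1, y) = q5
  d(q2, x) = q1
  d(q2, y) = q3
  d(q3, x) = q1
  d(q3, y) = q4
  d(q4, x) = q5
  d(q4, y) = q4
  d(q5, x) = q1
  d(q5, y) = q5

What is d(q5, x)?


Looking up transition d(q5, x)

q1


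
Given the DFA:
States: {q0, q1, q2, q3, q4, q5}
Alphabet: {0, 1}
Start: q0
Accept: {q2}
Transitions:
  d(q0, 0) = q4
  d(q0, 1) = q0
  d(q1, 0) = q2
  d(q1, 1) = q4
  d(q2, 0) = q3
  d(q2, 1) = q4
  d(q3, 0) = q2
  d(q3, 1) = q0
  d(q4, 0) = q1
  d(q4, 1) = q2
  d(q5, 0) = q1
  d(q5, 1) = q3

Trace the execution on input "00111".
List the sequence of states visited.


Input: 00111
d(q0, 0) = q4
d(q4, 0) = q1
d(q1, 1) = q4
d(q4, 1) = q2
d(q2, 1) = q4


q0 -> q4 -> q1 -> q4 -> q2 -> q4


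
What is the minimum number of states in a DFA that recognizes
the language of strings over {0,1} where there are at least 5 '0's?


States: count = 0, 1, ..., 4, and a final '>= 5' state.
Total: 5 + 1 = 6. Accept = '>= 5' state.

6


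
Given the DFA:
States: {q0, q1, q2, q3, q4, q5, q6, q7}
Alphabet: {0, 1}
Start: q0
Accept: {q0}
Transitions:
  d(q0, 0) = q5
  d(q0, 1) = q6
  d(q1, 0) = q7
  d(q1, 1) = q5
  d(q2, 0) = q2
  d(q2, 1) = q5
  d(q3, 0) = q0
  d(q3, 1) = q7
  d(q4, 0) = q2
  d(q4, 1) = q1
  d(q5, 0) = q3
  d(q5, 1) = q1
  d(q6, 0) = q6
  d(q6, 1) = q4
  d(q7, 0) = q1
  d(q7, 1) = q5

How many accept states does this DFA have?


Accept states listed: {q0}
Counting: q0(1)

1


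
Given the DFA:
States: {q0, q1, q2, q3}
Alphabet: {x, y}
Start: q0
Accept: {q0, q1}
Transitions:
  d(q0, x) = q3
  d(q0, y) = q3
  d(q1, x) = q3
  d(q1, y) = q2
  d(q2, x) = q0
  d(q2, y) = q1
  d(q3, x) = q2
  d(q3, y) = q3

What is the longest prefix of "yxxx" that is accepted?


Run the DFA, marking each prefix where the state is accepting:
  "" -> q0 [accept]
  "y" -> q3 [reject]
  "yx" -> q2 [reject]
  "yxx" -> q0 [accept]
  "yxxx" -> q3 [reject]

"yxx"


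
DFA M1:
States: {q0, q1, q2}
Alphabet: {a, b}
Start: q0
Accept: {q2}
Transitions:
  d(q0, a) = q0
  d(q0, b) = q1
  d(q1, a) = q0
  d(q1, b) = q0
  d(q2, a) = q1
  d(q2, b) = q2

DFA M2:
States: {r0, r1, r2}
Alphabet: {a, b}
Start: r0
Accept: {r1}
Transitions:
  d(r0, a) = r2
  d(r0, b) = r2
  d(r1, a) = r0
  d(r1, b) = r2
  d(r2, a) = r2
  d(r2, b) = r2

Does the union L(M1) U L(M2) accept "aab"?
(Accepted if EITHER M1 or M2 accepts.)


M1: final=q1 accepted=False
M2: final=r2 accepted=False

No, union rejects (neither accepts)


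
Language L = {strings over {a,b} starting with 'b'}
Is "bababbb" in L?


first symbol = 'b'

Yes, "bababbb" is in L


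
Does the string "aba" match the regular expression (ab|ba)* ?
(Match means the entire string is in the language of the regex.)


|string| = 3; first = 'a'; last = 'a'

No, "aba" does not match (ab|ba)*


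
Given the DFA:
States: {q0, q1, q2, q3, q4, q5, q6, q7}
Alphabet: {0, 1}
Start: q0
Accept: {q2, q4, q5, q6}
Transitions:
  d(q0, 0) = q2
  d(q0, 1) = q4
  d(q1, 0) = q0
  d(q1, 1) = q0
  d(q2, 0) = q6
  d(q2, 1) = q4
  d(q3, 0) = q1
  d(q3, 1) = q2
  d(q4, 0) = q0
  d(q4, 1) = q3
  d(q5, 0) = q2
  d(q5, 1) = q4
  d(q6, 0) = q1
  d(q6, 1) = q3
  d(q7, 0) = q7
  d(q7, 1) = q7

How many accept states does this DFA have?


Accept states listed: {q2, q4, q5, q6}
Counting: q2(1) q4(2) q5(3) q6(4)

4


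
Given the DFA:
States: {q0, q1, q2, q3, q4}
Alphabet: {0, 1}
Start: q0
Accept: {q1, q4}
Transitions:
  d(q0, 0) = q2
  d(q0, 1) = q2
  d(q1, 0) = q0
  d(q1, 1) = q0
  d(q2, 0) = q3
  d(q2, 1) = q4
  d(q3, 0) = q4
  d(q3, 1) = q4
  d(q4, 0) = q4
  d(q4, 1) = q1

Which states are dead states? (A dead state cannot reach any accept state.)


Forward reachability from each state:
  q0 -> reaches accept state q1 (live)
  q1 -> reaches accept state q1 (live)
  q2 -> reaches accept state q1 (live)
  q3 -> reaches accept state q1 (live)
  q4 -> reaches accept state q1 (live)

None (all states can reach an accept state)


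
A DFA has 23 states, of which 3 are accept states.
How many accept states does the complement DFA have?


Complement swaps accept and non-accept states.
23 - 3 = 20

20


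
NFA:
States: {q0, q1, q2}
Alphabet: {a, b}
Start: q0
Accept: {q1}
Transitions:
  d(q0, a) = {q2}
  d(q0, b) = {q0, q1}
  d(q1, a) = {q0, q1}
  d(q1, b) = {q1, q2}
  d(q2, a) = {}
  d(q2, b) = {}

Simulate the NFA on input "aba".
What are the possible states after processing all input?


Start: {q0}
  --a--> {q2}
  --b--> {}
  --a--> {}

{} (empty set, no valid transitions)


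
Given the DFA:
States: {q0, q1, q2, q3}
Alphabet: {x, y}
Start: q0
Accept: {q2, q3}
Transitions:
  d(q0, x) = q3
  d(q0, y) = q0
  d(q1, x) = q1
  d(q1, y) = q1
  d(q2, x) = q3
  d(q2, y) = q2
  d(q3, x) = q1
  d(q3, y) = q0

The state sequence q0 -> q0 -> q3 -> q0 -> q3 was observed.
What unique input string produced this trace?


Trace back each transition to find the symbol:
  q0 --[y]--> q0
  q0 --[x]--> q3
  q3 --[y]--> q0
  q0 --[x]--> q3

"yxyx"


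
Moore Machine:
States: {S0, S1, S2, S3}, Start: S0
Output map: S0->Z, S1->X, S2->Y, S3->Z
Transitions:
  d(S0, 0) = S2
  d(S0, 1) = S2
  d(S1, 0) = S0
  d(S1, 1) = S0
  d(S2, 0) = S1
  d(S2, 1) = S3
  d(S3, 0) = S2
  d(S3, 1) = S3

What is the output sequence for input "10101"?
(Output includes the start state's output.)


Start: S0 (output Z)
  --1--> S2 (output Y)
  --0--> S1 (output X)
  --1--> S0 (output Z)
  --0--> S2 (output Y)
  --1--> S3 (output Z)

"ZYXZYZ"


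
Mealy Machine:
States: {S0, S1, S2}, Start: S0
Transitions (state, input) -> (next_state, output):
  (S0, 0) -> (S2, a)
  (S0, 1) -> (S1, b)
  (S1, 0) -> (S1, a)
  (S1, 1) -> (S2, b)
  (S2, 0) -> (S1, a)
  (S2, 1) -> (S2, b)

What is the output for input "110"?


Step-by-step:
  (S0, 1) -> (S1, b)
  (S1, 1) -> (S2, b)
  (S2, 0) -> (S1, a)

"bba"


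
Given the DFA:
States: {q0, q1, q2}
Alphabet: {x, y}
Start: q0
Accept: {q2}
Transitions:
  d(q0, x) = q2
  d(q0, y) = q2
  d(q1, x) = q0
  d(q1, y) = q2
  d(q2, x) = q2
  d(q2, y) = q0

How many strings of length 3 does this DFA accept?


Enumerating all length-3 strings:
  "xxx" -> q2 [accept]
  "xxy" -> q0 [reject]
  "xyx" -> q2 [accept]
  "xyy" -> q2 [accept]
  "yxx" -> q2 [accept]
  "yxy" -> q0 [reject]
  "yyx" -> q2 [accept]
  "yyy" -> q2 [accept]

6 out of 8


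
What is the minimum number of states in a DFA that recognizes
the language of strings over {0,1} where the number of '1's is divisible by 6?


States track (count of '1') mod 6.
Need 6 states: one per remainder 0..5; accept = remainder 0.

6


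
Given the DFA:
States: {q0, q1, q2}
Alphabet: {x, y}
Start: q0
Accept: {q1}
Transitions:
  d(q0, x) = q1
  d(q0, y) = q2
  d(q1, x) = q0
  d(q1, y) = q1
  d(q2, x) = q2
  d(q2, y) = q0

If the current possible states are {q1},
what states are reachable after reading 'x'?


Apply transition on 'x' from each current state:
  d(q1, x) = q0

{q0}


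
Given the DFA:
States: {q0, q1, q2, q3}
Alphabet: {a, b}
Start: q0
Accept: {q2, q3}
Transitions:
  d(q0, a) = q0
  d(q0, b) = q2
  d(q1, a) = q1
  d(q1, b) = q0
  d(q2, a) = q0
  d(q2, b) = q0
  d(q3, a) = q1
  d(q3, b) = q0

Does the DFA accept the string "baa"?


Trace: q0 -> q2 -> q0 -> q0
Final state: q0
Accept states: {q2, q3}

No, rejected (final state q0 is not an accept state)


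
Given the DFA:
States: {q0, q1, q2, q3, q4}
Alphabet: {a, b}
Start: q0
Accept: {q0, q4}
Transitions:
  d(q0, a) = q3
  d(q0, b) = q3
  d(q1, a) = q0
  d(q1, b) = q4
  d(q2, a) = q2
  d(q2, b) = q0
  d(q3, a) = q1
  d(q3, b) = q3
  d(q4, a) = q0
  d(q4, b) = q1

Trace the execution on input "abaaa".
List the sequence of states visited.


Input: abaaa
d(q0, a) = q3
d(q3, b) = q3
d(q3, a) = q1
d(q1, a) = q0
d(q0, a) = q3


q0 -> q3 -> q3 -> q1 -> q0 -> q3


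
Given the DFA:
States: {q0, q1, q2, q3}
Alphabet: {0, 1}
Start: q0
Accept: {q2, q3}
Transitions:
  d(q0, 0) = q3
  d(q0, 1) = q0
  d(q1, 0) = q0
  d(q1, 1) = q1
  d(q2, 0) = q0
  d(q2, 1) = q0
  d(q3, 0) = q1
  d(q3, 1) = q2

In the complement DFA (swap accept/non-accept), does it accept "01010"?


Trace: q0 -> q3 -> q2 -> q0 -> q0 -> q3
Final: q3
Original accept: {q2, q3}
Complement: q3 is in original accept

No, complement rejects (original accepts)


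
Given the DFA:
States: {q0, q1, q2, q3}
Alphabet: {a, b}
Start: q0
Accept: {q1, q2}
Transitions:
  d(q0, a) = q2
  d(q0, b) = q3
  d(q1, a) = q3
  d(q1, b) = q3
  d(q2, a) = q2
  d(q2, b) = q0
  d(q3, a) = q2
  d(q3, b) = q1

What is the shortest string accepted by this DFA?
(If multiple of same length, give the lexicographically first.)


BFS by string length (lex-first path to each state shown):
  len 0: q0<-""
  len 1: q2<-"a", q3<-"b"
Found accept state at length 1.

"a"


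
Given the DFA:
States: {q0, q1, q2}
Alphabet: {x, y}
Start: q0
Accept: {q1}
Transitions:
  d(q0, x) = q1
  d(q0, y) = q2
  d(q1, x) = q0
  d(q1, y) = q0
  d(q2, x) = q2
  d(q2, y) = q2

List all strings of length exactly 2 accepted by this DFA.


All strings of length 2: 4 total
Accepted: 0

None


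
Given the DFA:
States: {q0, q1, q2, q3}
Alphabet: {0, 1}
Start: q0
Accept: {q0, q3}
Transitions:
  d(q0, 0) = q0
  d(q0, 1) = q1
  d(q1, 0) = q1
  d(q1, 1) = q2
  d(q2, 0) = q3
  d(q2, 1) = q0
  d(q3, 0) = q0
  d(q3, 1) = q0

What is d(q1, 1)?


Looking up transition d(q1, 1)

q2


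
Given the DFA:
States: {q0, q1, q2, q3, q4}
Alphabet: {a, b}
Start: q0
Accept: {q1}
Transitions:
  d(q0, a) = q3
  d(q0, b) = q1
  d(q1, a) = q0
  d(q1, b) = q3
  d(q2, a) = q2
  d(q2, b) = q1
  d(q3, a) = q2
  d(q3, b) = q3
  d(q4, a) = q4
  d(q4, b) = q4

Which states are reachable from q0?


BFS from q0:
  layer 0: {q0}
  layer 1: {q1, q3}
  layer 2: {q2}

{q0, q1, q2, q3}


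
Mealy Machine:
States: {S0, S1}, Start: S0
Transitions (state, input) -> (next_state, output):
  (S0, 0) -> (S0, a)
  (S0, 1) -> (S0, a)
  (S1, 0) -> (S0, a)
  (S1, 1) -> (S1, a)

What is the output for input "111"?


Step-by-step:
  (S0, 1) -> (S0, a)
  (S0, 1) -> (S0, a)
  (S0, 1) -> (S0, a)

"aaa"


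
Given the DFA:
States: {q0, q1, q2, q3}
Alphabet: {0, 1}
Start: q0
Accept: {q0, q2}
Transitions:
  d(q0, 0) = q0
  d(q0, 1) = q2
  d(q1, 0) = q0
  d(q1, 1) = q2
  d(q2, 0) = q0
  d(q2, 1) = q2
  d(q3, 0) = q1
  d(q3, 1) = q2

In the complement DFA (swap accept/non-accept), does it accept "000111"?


Trace: q0 -> q0 -> q0 -> q0 -> q2 -> q2 -> q2
Final: q2
Original accept: {q0, q2}
Complement: q2 is in original accept

No, complement rejects (original accepts)


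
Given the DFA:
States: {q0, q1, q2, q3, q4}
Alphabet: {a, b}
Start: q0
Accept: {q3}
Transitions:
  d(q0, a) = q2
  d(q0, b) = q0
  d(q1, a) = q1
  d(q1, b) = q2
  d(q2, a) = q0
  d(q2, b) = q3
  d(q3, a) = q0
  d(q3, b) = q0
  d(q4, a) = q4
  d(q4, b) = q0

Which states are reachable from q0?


BFS from q0:
  layer 0: {q0}
  layer 1: {q2}
  layer 2: {q3}

{q0, q2, q3}


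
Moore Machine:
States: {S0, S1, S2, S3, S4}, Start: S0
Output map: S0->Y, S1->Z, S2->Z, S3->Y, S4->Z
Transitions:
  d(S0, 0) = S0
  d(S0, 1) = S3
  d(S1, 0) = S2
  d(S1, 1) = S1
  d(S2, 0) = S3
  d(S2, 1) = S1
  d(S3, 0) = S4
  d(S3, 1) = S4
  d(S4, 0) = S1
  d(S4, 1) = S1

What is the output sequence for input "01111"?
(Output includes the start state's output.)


Start: S0 (output Y)
  --0--> S0 (output Y)
  --1--> S3 (output Y)
  --1--> S4 (output Z)
  --1--> S1 (output Z)
  --1--> S1 (output Z)

"YYYZZZ"


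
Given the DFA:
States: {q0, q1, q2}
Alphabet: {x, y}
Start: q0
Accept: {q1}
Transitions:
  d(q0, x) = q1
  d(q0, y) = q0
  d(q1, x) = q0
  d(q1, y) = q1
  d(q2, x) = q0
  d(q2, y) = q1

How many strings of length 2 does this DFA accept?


Enumerating all length-2 strings:
  "xx" -> q0 [reject]
  "xy" -> q1 [accept]
  "yx" -> q1 [accept]
  "yy" -> q0 [reject]

2 out of 4


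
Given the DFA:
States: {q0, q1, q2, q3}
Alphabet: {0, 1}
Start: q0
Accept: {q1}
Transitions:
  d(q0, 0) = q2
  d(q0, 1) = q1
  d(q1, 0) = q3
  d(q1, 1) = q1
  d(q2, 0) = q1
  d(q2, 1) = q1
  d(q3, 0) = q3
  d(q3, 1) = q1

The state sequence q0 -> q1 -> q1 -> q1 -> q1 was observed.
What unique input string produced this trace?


Trace back each transition to find the symbol:
  q0 --[1]--> q1
  q1 --[1]--> q1
  q1 --[1]--> q1
  q1 --[1]--> q1

"1111"


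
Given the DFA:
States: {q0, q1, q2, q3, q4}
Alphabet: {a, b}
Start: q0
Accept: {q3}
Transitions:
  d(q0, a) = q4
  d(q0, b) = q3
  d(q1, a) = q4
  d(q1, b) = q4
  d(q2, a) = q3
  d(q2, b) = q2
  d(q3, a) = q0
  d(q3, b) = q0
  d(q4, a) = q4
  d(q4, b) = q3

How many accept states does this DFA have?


Accept states listed: {q3}
Counting: q3(1)

1


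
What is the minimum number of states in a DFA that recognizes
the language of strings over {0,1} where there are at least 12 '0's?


States: count = 0, 1, ..., 11, and a final '>= 12' state.
Total: 12 + 1 = 13. Accept = '>= 12' state.

13


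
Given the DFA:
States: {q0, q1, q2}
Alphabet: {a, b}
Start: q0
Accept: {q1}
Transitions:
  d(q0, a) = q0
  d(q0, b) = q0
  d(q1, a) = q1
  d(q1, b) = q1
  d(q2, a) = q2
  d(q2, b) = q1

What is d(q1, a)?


Looking up transition d(q1, a)

q1


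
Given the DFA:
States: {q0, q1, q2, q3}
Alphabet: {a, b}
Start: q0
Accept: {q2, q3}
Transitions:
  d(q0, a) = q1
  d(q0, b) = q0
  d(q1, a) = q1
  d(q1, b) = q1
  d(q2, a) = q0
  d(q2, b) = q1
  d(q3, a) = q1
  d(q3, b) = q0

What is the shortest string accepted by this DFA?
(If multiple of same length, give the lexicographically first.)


BFS by string length (lex-first path to each state shown):
  len 0: q0<-""
  len 1: q0<-"b", q1<-"a"
  len 2: q0<-"bb", q1<-"aa"
  len 3: q0<-"bbb", q1<-"aaa"
  len 4: q0<-"bbbb", q1<-"aaaa"
  len 5: q0<-"bbbbb", q1<-"aaaaa"
  len 6: q0<-"bbbbbb", q1<-"aaaaaa"
  len 7: q0<-"bbbbbbb", q1<-"aaaaaaa"
  len 8: q0<-"bbbbbbbb", q1<-"aaaaaaaa"

No string accepted (empty language)


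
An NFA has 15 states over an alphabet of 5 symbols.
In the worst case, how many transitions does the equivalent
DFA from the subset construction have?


Subset construction: one DFA state per subset of NFA states = 2^15 = 32768 states.
Each DFA state has 5 outgoing transitions: 32768 * 5 = 163840

163840


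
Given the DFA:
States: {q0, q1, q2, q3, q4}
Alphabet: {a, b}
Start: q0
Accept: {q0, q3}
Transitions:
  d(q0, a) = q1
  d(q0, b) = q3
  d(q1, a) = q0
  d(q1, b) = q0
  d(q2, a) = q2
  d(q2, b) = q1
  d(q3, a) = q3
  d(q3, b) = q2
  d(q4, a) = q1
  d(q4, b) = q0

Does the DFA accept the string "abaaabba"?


Trace: q0 -> q1 -> q0 -> q1 -> q0 -> q1 -> q0 -> q3 -> q3
Final state: q3
Accept states: {q0, q3}

Yes, accepted (final state q3 is an accept state)


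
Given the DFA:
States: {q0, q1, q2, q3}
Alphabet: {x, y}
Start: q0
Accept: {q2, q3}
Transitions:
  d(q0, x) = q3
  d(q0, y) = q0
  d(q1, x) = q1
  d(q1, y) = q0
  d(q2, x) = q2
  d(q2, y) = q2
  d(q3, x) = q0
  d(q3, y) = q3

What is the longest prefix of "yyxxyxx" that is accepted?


Run the DFA, marking each prefix where the state is accepting:
  "" -> q0 [reject]
  "y" -> q0 [reject]
  "yy" -> q0 [reject]
  "yyx" -> q3 [accept]
  "yyxx" -> q0 [reject]
  "yyxxy" -> q0 [reject]
  "yyxxyx" -> q3 [accept]
  "yyxxyxx" -> q0 [reject]

"yyxxyx"


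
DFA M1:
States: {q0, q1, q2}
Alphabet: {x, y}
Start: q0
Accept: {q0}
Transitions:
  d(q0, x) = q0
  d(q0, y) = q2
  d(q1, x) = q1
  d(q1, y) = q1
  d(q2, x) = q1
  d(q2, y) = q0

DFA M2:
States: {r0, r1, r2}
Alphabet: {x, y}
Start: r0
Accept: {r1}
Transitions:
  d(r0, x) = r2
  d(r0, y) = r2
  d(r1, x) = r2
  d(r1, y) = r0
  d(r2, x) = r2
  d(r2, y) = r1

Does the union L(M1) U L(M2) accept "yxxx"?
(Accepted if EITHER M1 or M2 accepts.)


M1: final=q1 accepted=False
M2: final=r2 accepted=False

No, union rejects (neither accepts)


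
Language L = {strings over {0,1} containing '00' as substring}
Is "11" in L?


'00' does not occur

No, "11" is not in L


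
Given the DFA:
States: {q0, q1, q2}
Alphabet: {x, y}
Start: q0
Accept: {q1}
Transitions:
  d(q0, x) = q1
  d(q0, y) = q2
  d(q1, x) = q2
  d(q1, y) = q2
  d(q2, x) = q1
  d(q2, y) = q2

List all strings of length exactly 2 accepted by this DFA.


All strings of length 2: 4 total
Accepted: 1

"yx"


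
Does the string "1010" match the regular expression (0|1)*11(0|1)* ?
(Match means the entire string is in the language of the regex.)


|string| = 4; first = '1'; last = '0'

No, "1010" does not match (0|1)*11(0|1)*


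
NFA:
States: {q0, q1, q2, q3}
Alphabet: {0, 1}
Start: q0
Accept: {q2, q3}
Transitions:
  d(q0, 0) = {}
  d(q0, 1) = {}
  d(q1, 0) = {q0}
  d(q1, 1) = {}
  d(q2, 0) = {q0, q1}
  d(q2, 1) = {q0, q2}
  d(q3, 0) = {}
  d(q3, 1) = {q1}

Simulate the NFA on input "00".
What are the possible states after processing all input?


Start: {q0}
  --0--> {}
  --0--> {}

{} (empty set, no valid transitions)


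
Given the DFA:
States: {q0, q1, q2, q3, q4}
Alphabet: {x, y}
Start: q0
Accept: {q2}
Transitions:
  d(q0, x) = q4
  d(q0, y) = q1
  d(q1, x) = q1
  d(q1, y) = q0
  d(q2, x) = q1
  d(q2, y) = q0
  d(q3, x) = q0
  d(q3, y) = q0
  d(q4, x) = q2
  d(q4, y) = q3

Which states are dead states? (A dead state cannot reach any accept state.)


Forward reachability from each state:
  q0 -> reaches accept state q2 (live)
  q1 -> reaches accept state q2 (live)
  q2 -> reaches accept state q2 (live)
  q3 -> reaches accept state q2 (live)
  q4 -> reaches accept state q2 (live)

None (all states can reach an accept state)


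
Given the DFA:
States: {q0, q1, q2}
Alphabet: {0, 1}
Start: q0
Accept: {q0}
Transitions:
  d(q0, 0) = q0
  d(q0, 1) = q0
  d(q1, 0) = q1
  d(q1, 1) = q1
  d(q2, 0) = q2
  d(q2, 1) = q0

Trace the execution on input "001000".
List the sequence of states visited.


Input: 001000
d(q0, 0) = q0
d(q0, 0) = q0
d(q0, 1) = q0
d(q0, 0) = q0
d(q0, 0) = q0
d(q0, 0) = q0


q0 -> q0 -> q0 -> q0 -> q0 -> q0 -> q0


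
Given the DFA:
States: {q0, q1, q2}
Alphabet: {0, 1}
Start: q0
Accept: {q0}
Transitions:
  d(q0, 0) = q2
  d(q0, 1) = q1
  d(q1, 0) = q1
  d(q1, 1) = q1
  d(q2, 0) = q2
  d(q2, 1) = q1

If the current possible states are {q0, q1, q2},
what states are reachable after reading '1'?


Apply transition on '1' from each current state:
  d(q0, 1) = q1
  d(q1, 1) = q1
  d(q2, 1) = q1

{q1}


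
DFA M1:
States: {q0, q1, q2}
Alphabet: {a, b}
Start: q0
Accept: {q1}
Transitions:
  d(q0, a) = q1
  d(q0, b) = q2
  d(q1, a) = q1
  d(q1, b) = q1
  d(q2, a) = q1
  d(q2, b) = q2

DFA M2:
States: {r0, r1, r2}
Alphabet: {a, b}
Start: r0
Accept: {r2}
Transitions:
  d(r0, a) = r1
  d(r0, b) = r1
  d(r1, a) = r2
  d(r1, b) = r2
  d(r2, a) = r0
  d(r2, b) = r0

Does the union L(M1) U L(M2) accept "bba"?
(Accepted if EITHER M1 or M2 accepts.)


M1: final=q1 accepted=True
M2: final=r0 accepted=False

Yes, union accepts


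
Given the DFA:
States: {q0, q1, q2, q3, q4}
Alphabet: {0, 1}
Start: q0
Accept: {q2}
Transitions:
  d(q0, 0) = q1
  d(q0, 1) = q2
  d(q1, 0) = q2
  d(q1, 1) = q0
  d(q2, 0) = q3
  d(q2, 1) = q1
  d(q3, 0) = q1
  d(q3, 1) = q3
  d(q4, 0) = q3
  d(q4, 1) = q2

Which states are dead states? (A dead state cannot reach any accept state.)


Forward reachability from each state:
  q0 -> reaches accept state q2 (live)
  q1 -> reaches accept state q2 (live)
  q2 -> reaches accept state q2 (live)
  q3 -> reaches accept state q2 (live)
  q4 -> reaches accept state q2 (live)

None (all states can reach an accept state)


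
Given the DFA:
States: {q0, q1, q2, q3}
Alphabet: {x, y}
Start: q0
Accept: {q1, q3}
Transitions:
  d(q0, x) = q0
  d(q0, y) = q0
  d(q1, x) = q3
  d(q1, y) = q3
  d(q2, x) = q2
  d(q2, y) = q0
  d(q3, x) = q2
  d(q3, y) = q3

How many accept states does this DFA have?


Accept states listed: {q1, q3}
Counting: q1(1) q3(2)

2


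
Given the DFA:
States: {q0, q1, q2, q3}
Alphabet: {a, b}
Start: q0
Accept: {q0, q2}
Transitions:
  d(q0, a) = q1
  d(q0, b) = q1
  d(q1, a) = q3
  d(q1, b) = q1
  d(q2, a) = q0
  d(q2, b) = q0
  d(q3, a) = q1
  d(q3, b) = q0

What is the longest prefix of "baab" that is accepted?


Run the DFA, marking each prefix where the state is accepting:
  "" -> q0 [accept]
  "b" -> q1 [reject]
  "ba" -> q3 [reject]
  "baa" -> q1 [reject]
  "baab" -> q1 [reject]

""


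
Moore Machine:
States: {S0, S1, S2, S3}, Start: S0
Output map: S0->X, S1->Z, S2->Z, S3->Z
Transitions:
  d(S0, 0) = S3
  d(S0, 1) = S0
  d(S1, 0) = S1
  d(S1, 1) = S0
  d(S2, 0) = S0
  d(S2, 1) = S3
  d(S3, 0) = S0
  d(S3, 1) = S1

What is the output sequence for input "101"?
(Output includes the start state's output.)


Start: S0 (output X)
  --1--> S0 (output X)
  --0--> S3 (output Z)
  --1--> S1 (output Z)

"XXZZ"


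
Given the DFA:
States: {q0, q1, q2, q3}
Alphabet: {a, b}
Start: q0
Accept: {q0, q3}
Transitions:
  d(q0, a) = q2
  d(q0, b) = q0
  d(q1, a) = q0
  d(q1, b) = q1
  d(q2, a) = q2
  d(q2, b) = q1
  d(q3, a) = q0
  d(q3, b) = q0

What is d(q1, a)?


Looking up transition d(q1, a)

q0


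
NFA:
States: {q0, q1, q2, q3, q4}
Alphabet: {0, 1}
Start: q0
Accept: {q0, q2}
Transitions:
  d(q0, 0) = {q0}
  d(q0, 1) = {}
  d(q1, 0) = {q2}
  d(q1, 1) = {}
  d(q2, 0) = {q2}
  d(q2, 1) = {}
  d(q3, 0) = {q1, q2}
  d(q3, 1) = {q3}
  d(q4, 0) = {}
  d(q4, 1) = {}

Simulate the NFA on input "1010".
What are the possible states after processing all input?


Start: {q0}
  --1--> {}
  --0--> {}
  --1--> {}
  --0--> {}

{} (empty set, no valid transitions)


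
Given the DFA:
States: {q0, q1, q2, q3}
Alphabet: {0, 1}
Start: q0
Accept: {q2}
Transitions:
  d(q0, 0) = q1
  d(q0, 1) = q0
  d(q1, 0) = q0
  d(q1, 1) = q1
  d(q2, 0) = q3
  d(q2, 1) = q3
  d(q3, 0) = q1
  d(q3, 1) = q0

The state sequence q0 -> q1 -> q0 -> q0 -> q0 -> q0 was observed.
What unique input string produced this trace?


Trace back each transition to find the symbol:
  q0 --[0]--> q1
  q1 --[0]--> q0
  q0 --[1]--> q0
  q0 --[1]--> q0
  q0 --[1]--> q0

"00111"


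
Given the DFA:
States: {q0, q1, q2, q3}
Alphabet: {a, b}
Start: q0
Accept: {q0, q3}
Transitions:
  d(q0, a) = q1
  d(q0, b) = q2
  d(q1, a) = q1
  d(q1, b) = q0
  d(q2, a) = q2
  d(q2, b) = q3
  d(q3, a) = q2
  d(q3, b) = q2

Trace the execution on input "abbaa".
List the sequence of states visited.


Input: abbaa
d(q0, a) = q1
d(q1, b) = q0
d(q0, b) = q2
d(q2, a) = q2
d(q2, a) = q2


q0 -> q1 -> q0 -> q2 -> q2 -> q2


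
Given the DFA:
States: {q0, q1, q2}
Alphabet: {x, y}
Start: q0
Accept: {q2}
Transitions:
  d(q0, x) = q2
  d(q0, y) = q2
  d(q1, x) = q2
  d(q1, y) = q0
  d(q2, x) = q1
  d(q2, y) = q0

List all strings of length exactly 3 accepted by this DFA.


All strings of length 3: 8 total
Accepted: 6

"xxx", "xyx", "xyy", "yxx", "yyx", "yyy"


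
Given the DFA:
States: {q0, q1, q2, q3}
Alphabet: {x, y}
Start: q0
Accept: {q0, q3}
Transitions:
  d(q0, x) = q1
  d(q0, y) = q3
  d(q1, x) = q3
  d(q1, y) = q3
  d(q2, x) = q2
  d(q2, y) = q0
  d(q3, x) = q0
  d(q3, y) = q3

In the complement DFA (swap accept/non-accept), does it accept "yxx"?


Trace: q0 -> q3 -> q0 -> q1
Final: q1
Original accept: {q0, q3}
Complement: q1 is not in original accept

Yes, complement accepts (original rejects)


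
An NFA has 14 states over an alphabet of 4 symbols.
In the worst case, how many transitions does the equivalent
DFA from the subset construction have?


Subset construction: one DFA state per subset of NFA states = 2^14 = 16384 states.
Each DFA state has 4 outgoing transitions: 16384 * 4 = 65536

65536


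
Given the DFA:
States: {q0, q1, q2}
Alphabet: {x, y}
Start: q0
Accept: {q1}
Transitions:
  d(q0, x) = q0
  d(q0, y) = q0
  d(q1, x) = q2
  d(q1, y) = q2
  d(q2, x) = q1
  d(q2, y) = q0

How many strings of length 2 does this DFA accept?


Enumerating all length-2 strings:
  "xx" -> q0 [reject]
  "xy" -> q0 [reject]
  "yx" -> q0 [reject]
  "yy" -> q0 [reject]

0 out of 4


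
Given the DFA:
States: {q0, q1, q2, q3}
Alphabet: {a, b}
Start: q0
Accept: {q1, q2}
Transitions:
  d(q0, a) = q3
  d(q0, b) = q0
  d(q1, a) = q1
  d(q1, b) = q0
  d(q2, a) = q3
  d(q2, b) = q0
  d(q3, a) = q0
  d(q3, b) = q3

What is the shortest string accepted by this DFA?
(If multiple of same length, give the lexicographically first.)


BFS by string length (lex-first path to each state shown):
  len 0: q0<-""
  len 1: q0<-"b", q3<-"a"
  len 2: q0<-"aa", q3<-"ab"
  len 3: q0<-"aab", q3<-"aaa"
  len 4: q0<-"aaaa", q3<-"aaab"
  len 5: q0<-"aaaab", q3<-"aaaaa"
  len 6: q0<-"aaaaaa", q3<-"aaaaab"
  len 7: q0<-"aaaaaab", q3<-"aaaaaaa"
  len 8: q0<-"aaaaaaaa", q3<-"aaaaaaab"

No string accepted (empty language)


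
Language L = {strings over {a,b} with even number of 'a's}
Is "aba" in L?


count('a') = 2; 2 mod 2 = 0

Yes, "aba" is in L


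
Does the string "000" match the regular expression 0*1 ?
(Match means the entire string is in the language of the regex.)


|string| = 3; first = '0'; last = '0'

No, "000" does not match 0*1


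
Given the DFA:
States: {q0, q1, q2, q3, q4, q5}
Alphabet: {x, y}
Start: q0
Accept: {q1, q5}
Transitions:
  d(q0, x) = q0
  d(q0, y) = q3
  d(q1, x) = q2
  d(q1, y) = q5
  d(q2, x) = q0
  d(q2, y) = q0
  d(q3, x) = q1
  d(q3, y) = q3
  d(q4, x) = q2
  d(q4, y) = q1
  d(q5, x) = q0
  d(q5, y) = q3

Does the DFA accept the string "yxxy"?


Trace: q0 -> q3 -> q1 -> q2 -> q0
Final state: q0
Accept states: {q1, q5}

No, rejected (final state q0 is not an accept state)


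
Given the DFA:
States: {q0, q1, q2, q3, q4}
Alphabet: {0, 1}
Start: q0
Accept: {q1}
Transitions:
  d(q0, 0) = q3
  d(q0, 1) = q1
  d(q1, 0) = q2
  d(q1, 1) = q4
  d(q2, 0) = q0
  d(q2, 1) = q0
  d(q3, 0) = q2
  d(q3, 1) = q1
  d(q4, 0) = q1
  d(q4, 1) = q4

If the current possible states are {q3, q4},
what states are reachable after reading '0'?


Apply transition on '0' from each current state:
  d(q3, 0) = q2
  d(q4, 0) = q1

{q1, q2}


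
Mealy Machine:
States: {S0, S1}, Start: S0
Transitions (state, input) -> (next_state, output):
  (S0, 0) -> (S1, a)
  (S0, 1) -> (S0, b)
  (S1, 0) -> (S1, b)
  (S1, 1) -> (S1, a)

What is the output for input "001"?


Step-by-step:
  (S0, 0) -> (S1, a)
  (S1, 0) -> (S1, b)
  (S1, 1) -> (S1, a)

"aba"


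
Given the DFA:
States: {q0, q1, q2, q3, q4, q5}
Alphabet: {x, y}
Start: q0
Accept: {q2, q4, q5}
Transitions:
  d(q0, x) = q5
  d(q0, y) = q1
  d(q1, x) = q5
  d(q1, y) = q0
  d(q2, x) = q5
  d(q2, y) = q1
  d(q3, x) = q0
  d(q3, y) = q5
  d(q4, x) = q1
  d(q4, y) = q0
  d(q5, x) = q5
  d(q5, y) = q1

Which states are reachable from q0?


BFS from q0:
  layer 0: {q0}
  layer 1: {q1, q5}

{q0, q1, q5}


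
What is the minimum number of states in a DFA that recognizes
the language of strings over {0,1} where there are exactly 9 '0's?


States: count = 0, 1, ..., 9 (that's 10 states), plus a dead state for count > 9.
Total: 10 + 1 = 11. Accept = count-9 state.

11


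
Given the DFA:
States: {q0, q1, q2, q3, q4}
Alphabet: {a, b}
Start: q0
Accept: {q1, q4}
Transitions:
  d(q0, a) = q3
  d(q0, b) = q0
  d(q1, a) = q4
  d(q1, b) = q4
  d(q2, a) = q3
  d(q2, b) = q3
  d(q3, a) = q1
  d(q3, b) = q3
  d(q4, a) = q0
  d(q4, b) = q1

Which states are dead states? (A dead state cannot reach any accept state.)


Forward reachability from each state:
  q0 -> reaches accept state q1 (live)
  q1 -> reaches accept state q1 (live)
  q2 -> reaches accept state q1 (live)
  q3 -> reaches accept state q1 (live)
  q4 -> reaches accept state q1 (live)

None (all states can reach an accept state)


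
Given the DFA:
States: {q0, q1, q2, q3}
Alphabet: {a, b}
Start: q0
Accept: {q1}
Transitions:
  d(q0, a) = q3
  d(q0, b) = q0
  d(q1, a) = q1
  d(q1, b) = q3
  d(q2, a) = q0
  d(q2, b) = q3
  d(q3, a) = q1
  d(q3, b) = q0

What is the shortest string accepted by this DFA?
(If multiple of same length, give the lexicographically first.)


BFS by string length (lex-first path to each state shown):
  len 0: q0<-""
  len 1: q0<-"b", q3<-"a"
  len 2: q0<-"ab", q1<-"aa", q3<-"ba"
Found accept state at length 2.

"aa"


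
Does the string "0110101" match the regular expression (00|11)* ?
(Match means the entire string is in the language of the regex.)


|string| = 7; first = '0'; last = '1'

No, "0110101" does not match (00|11)*


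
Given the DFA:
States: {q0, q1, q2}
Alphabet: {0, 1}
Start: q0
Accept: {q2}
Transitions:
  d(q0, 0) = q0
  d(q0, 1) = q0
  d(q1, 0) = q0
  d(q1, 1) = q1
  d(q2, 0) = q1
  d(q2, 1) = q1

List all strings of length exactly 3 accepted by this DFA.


All strings of length 3: 8 total
Accepted: 0

None


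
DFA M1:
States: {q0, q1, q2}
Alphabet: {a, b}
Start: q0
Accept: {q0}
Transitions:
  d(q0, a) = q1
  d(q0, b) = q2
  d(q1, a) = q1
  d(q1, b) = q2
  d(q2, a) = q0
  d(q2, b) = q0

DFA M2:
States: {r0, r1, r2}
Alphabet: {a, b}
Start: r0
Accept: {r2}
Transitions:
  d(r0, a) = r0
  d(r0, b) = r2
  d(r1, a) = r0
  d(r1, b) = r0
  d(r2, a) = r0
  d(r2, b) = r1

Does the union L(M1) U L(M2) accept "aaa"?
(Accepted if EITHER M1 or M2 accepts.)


M1: final=q1 accepted=False
M2: final=r0 accepted=False

No, union rejects (neither accepts)


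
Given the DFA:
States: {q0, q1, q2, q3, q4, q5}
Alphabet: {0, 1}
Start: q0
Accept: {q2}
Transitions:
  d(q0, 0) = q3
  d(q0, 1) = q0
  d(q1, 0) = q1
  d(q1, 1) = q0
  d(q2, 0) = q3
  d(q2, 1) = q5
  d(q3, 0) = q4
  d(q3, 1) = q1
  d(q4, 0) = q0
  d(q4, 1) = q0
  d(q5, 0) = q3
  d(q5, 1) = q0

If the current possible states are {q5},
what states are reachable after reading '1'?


Apply transition on '1' from each current state:
  d(q5, 1) = q0

{q0}


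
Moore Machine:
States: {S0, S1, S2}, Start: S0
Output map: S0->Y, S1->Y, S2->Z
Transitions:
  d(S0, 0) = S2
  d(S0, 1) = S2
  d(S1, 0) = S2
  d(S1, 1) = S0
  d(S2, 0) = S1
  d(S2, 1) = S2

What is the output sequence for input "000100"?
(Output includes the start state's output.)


Start: S0 (output Y)
  --0--> S2 (output Z)
  --0--> S1 (output Y)
  --0--> S2 (output Z)
  --1--> S2 (output Z)
  --0--> S1 (output Y)
  --0--> S2 (output Z)

"YZYZZYZ"


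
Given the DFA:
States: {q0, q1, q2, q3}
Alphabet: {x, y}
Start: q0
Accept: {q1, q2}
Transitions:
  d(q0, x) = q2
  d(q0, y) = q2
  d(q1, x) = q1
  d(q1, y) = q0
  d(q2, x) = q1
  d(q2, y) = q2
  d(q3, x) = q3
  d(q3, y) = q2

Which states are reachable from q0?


BFS from q0:
  layer 0: {q0}
  layer 1: {q2}
  layer 2: {q1}

{q0, q1, q2}


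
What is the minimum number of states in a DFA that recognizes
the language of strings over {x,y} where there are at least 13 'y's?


States: count = 0, 1, ..., 12, and a final '>= 13' state.
Total: 13 + 1 = 14. Accept = '>= 13' state.

14


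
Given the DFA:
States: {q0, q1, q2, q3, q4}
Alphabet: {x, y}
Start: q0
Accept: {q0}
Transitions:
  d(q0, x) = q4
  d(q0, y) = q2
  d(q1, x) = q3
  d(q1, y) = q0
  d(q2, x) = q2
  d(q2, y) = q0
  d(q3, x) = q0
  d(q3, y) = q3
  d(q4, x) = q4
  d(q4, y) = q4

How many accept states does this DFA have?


Accept states listed: {q0}
Counting: q0(1)

1


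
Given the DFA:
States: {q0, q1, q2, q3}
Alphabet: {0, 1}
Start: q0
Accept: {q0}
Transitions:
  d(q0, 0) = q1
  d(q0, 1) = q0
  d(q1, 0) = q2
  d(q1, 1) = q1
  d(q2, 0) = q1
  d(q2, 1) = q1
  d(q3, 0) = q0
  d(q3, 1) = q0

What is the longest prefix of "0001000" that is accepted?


Run the DFA, marking each prefix where the state is accepting:
  "" -> q0 [accept]
  "0" -> q1 [reject]
  "00" -> q2 [reject]
  "000" -> q1 [reject]
  "0001" -> q1 [reject]
  "00010" -> q2 [reject]
  "000100" -> q1 [reject]
  "0001000" -> q2 [reject]

""


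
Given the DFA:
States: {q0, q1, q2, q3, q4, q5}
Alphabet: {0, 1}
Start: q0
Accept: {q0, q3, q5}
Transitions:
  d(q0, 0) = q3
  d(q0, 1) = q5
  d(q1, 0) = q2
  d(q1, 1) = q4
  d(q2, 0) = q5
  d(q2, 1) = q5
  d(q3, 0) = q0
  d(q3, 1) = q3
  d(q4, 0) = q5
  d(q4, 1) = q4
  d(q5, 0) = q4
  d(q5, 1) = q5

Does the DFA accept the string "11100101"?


Trace: q0 -> q5 -> q5 -> q5 -> q4 -> q5 -> q5 -> q4 -> q4
Final state: q4
Accept states: {q0, q3, q5}

No, rejected (final state q4 is not an accept state)


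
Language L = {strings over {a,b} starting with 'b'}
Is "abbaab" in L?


first symbol = 'a'

No, "abbaab" is not in L
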